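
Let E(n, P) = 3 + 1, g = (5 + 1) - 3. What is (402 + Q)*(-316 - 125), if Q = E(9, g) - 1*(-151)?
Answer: -245637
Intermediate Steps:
g = 3 (g = 6 - 3 = 3)
E(n, P) = 4
Q = 155 (Q = 4 - 1*(-151) = 4 + 151 = 155)
(402 + Q)*(-316 - 125) = (402 + 155)*(-316 - 125) = 557*(-441) = -245637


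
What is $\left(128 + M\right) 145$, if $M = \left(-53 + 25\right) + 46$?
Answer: $21170$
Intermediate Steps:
$M = 18$ ($M = -28 + 46 = 18$)
$\left(128 + M\right) 145 = \left(128 + 18\right) 145 = 146 \cdot 145 = 21170$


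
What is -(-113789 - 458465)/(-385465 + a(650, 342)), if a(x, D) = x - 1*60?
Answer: -572254/384875 ≈ -1.4869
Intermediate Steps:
a(x, D) = -60 + x (a(x, D) = x - 60 = -60 + x)
-(-113789 - 458465)/(-385465 + a(650, 342)) = -(-113789 - 458465)/(-385465 + (-60 + 650)) = -(-572254)/(-385465 + 590) = -(-572254)/(-384875) = -(-572254)*(-1)/384875 = -1*572254/384875 = -572254/384875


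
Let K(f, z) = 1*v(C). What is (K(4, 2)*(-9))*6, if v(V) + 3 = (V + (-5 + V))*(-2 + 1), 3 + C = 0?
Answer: -432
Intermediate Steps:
C = -3 (C = -3 + 0 = -3)
v(V) = 2 - 2*V (v(V) = -3 + (V + (-5 + V))*(-2 + 1) = -3 + (-5 + 2*V)*(-1) = -3 + (5 - 2*V) = 2 - 2*V)
K(f, z) = 8 (K(f, z) = 1*(2 - 2*(-3)) = 1*(2 + 6) = 1*8 = 8)
(K(4, 2)*(-9))*6 = (8*(-9))*6 = -72*6 = -432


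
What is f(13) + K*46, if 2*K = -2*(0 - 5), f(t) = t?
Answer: 243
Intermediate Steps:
K = 5 (K = (-2*(0 - 5))/2 = (-2*(-5))/2 = (½)*10 = 5)
f(13) + K*46 = 13 + 5*46 = 13 + 230 = 243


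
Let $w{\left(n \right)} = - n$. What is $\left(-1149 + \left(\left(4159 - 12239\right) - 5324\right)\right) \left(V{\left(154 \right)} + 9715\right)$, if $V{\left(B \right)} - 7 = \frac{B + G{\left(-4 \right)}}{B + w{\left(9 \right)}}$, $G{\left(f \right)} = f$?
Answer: $- \frac{4103480304}{29} \approx -1.415 \cdot 10^{8}$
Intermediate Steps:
$V{\left(B \right)} = 7 + \frac{-4 + B}{-9 + B}$ ($V{\left(B \right)} = 7 + \frac{B - 4}{B - 9} = 7 + \frac{-4 + B}{B - 9} = 7 + \frac{-4 + B}{-9 + B}$)
$\left(-1149 + \left(\left(4159 - 12239\right) - 5324\right)\right) \left(V{\left(154 \right)} + 9715\right) = \left(-1149 + \left(\left(4159 - 12239\right) - 5324\right)\right) \left(\frac{-67 + 8 \cdot 154}{-9 + 154} + 9715\right) = \left(-1149 - 13404\right) \left(\frac{-67 + 1232}{145} + 9715\right) = \left(-1149 - 13404\right) \left(\frac{1}{145} \cdot 1165 + 9715\right) = - 14553 \left(\frac{233}{29} + 9715\right) = \left(-14553\right) \frac{281968}{29} = - \frac{4103480304}{29}$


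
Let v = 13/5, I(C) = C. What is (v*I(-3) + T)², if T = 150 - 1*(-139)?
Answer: 1976836/25 ≈ 79074.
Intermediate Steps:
T = 289 (T = 150 + 139 = 289)
v = 13/5 (v = 13*(⅕) = 13/5 ≈ 2.6000)
(v*I(-3) + T)² = ((13/5)*(-3) + 289)² = (-39/5 + 289)² = (1406/5)² = 1976836/25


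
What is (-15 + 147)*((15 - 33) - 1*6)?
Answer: -3168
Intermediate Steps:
(-15 + 147)*((15 - 33) - 1*6) = 132*(-18 - 6) = 132*(-24) = -3168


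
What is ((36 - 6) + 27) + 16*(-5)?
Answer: -23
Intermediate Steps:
((36 - 6) + 27) + 16*(-5) = (30 + 27) - 80 = 57 - 80 = -23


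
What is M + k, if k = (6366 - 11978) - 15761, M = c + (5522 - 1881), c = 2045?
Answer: -15687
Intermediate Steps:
M = 5686 (M = 2045 + (5522 - 1881) = 2045 + 3641 = 5686)
k = -21373 (k = -5612 - 15761 = -21373)
M + k = 5686 - 21373 = -15687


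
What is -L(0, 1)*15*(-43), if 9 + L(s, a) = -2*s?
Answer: -5805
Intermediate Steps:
L(s, a) = -9 - 2*s
-L(0, 1)*15*(-43) = -(-9 - 2*0)*15*(-43) = -(-9 + 0)*15*(-43) = -(-9*15)*(-43) = -(-135)*(-43) = -1*5805 = -5805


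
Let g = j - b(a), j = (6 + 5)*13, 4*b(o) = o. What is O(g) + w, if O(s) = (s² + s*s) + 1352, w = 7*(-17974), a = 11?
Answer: -681007/8 ≈ -85126.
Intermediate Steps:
w = -125818
b(o) = o/4
j = 143 (j = 11*13 = 143)
g = 561/4 (g = 143 - 11/4 = 561/4 ≈ 140.25)
O(s) = 1352 + 2*s² (O(s) = (s² + s²) + 1352 = 2*s² + 1352 = 1352 + 2*s²)
O(g) + w = (1352 + 2*(561/4)²) - 125818 = (1352 + 2*(314721/16)) - 125818 = (1352 + 314721/8) - 125818 = 325537/8 - 125818 = -681007/8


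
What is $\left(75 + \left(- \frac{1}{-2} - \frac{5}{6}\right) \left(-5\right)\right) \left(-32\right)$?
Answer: $- \frac{7360}{3} \approx -2453.3$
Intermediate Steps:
$\left(75 + \left(- \frac{1}{-2} - \frac{5}{6}\right) \left(-5\right)\right) \left(-32\right) = \left(75 + \left(\left(-1\right) \left(- \frac{1}{2}\right) - \frac{5}{6}\right) \left(-5\right)\right) \left(-32\right) = \left(75 + \left(\frac{1}{2} - \frac{5}{6}\right) \left(-5\right)\right) \left(-32\right) = \left(75 - - \frac{5}{3}\right) \left(-32\right) = \left(75 + \frac{5}{3}\right) \left(-32\right) = \frac{230}{3} \left(-32\right) = - \frac{7360}{3}$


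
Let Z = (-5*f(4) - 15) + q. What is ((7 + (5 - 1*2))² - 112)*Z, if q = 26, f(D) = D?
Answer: 108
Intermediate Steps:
Z = -9 (Z = (-5*4 - 15) + 26 = (-20 - 15) + 26 = -35 + 26 = -9)
((7 + (5 - 1*2))² - 112)*Z = ((7 + (5 - 1*2))² - 112)*(-9) = ((7 + (5 - 2))² - 112)*(-9) = ((7 + 3)² - 112)*(-9) = (10² - 112)*(-9) = (100 - 112)*(-9) = -12*(-9) = 108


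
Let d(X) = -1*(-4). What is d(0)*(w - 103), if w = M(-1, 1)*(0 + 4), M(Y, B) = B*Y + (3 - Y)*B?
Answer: -364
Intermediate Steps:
M(Y, B) = B*Y + B*(3 - Y)
d(X) = 4
w = 12 (w = (3*1)*(0 + 4) = 3*4 = 12)
d(0)*(w - 103) = 4*(12 - 103) = 4*(-91) = -364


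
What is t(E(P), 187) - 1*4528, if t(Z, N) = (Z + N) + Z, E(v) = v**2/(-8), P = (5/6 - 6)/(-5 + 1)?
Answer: -10002625/2304 ≈ -4341.4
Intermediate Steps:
P = 31/24 (P = (5*(1/6) - 6)/(-4) = (5/6 - 6)*(-1/4) = -31/6*(-1/4) = 31/24 ≈ 1.2917)
E(v) = -v**2/8 (E(v) = v**2*(-1/8) = -v**2/8)
t(Z, N) = N + 2*Z (t(Z, N) = (N + Z) + Z = N + 2*Z)
t(E(P), 187) - 1*4528 = (187 + 2*(-(31/24)**2/8)) - 1*4528 = (187 + 2*(-1/8*961/576)) - 4528 = (187 + 2*(-961/4608)) - 4528 = (187 - 961/2304) - 4528 = 429887/2304 - 4528 = -10002625/2304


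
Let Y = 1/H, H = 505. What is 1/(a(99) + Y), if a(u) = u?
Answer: 505/49996 ≈ 0.010101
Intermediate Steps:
Y = 1/505 ≈ 0.0019802
1/(a(99) + Y) = 1/(99 + 1/505) = 1/(49996/505) = 505/49996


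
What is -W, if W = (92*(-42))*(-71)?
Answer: -274344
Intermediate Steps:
W = 274344 (W = -3864*(-71) = 274344)
-W = -1*274344 = -274344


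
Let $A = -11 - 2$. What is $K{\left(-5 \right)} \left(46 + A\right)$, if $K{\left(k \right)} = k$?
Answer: $-165$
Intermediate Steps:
$A = -13$
$K{\left(-5 \right)} \left(46 + A\right) = - 5 \left(46 - 13\right) = \left(-5\right) 33 = -165$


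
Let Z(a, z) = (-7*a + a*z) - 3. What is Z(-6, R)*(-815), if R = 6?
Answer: -2445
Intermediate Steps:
Z(a, z) = -3 - 7*a + a*z
Z(-6, R)*(-815) = (-3 - 7*(-6) - 6*6)*(-815) = (-3 + 42 - 36)*(-815) = 3*(-815) = -2445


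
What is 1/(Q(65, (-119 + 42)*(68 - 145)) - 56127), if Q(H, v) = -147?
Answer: -1/56274 ≈ -1.7770e-5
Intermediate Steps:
1/(Q(65, (-119 + 42)*(68 - 145)) - 56127) = 1/(-147 - 56127) = 1/(-56274) = -1/56274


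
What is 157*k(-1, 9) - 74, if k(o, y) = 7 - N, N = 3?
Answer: 554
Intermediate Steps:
k(o, y) = 4 (k(o, y) = 7 - 1*3 = 7 - 3 = 4)
157*k(-1, 9) - 74 = 157*4 - 74 = 628 - 74 = 554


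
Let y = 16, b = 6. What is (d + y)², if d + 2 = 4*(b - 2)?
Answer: 900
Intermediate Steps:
d = 14 (d = -2 + 4*(6 - 2) = -2 + 4*4 = -2 + 16 = 14)
(d + y)² = (14 + 16)² = 30² = 900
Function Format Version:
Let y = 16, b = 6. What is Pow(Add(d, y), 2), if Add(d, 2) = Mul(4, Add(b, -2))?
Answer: 900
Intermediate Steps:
d = 14 (d = Add(-2, Mul(4, Add(6, -2))) = Add(-2, Mul(4, 4)) = Add(-2, 16) = 14)
Pow(Add(d, y), 2) = Pow(Add(14, 16), 2) = Pow(30, 2) = 900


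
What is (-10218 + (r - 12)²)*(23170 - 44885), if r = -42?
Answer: 158562930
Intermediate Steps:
(-10218 + (r - 12)²)*(23170 - 44885) = (-10218 + (-42 - 12)²)*(23170 - 44885) = (-10218 + (-54)²)*(-21715) = (-10218 + 2916)*(-21715) = -7302*(-21715) = 158562930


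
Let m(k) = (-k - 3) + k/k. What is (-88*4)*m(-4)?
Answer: -704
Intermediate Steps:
m(k) = -2 - k (m(k) = (-3 - k) + 1 = -2 - k)
(-88*4)*m(-4) = (-88*4)*(-2 - 1*(-4)) = -352*(-2 + 4) = -352*2 = -704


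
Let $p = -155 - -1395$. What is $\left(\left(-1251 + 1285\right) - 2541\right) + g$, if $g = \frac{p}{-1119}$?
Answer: $- \frac{2806573}{1119} \approx -2508.1$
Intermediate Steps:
$p = 1240$ ($p = -155 + 1395 = 1240$)
$g = - \frac{1240}{1119}$ ($g = \frac{1240}{-1119} = 1240 \left(- \frac{1}{1119}\right) = - \frac{1240}{1119} \approx -1.1081$)
$\left(\left(-1251 + 1285\right) - 2541\right) + g = \left(\left(-1251 + 1285\right) - 2541\right) - \frac{1240}{1119} = \left(34 - 2541\right) - \frac{1240}{1119} = -2507 - \frac{1240}{1119} = - \frac{2806573}{1119}$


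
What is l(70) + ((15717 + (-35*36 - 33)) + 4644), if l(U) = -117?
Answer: 18951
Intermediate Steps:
l(70) + ((15717 + (-35*36 - 33)) + 4644) = -117 + ((15717 + (-35*36 - 33)) + 4644) = -117 + ((15717 + (-1260 - 33)) + 4644) = -117 + ((15717 - 1293) + 4644) = -117 + (14424 + 4644) = -117 + 19068 = 18951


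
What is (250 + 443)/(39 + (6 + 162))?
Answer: 77/23 ≈ 3.3478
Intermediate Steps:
(250 + 443)/(39 + (6 + 162)) = 693/(39 + 168) = 693/207 = 693*(1/207) = 77/23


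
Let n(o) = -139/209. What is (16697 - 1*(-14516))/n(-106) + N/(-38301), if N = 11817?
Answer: -83286289060/1774613 ≈ -46932.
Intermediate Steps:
n(o) = -139/209 (n(o) = -139*1/209 = -139/209)
(16697 - 1*(-14516))/n(-106) + N/(-38301) = (16697 - 1*(-14516))/(-139/209) + 11817/(-38301) = (16697 + 14516)*(-209/139) + 11817*(-1/38301) = 31213*(-209/139) - 3939/12767 = -6523517/139 - 3939/12767 = -83286289060/1774613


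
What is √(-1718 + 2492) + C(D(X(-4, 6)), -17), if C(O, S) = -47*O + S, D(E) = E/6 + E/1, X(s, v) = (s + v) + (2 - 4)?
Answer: -17 + 3*√86 ≈ 10.821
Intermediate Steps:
X(s, v) = -2 + s + v (X(s, v) = (s + v) - 2 = -2 + s + v)
D(E) = 7*E/6 (D(E) = E*(⅙) + E*1 = E/6 + E = 7*E/6)
C(O, S) = S - 47*O
√(-1718 + 2492) + C(D(X(-4, 6)), -17) = √(-1718 + 2492) + (-17 - 329*(-2 - 4 + 6)/6) = √774 + (-17 - 329*0/6) = 3*√86 + (-17 - 47*0) = 3*√86 + (-17 + 0) = 3*√86 - 17 = -17 + 3*√86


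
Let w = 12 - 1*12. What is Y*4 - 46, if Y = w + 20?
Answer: 34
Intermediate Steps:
w = 0 (w = 12 - 12 = 0)
Y = 20 (Y = 0 + 20 = 20)
Y*4 - 46 = 20*4 - 46 = 80 - 46 = 34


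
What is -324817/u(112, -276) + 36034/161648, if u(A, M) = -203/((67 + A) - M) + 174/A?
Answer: -95560880890593/325801544 ≈ -2.9331e+5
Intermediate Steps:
u(A, M) = -203/(67 + A - M) + 174/A
-324817/u(112, -276) + 36034/161648 = -324817*112*(67 + 112 - 1*(-276))/(29*(402 - 1*112 - 6*(-276))) + 36034/161648 = -324817*112*(67 + 112 + 276)/(29*(402 - 112 + 1656)) + 36034*(1/161648) = -324817/(29*(1/112)*1946/455) + 18017/80824 = -324817/(29*(1/112)*(1/455)*1946) + 18017/80824 = -324817/4031/3640 + 18017/80824 = -324817*3640/4031 + 18017/80824 = -1182333880/4031 + 18017/80824 = -95560880890593/325801544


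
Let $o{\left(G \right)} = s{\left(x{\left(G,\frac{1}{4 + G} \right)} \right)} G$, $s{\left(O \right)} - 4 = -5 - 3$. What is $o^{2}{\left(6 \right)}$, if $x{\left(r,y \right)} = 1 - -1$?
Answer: $576$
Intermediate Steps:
$x{\left(r,y \right)} = 2$ ($x{\left(r,y \right)} = 1 + 1 = 2$)
$s{\left(O \right)} = -4$ ($s{\left(O \right)} = 4 - 8 = -4$)
$o{\left(G \right)} = - 4 G$
$o^{2}{\left(6 \right)} = \left(\left(-4\right) 6\right)^{2} = \left(-24\right)^{2} = 576$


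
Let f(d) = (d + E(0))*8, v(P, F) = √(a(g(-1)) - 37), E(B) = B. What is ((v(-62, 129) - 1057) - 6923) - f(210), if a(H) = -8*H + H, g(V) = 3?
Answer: -9660 + I*√58 ≈ -9660.0 + 7.6158*I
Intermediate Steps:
a(H) = -7*H
v(P, F) = I*√58 (v(P, F) = √(-7*3 - 37) = √(-21 - 37) = √(-58) = I*√58)
f(d) = 8*d (f(d) = (d + 0)*8 = d*8 = 8*d)
((v(-62, 129) - 1057) - 6923) - f(210) = ((I*√58 - 1057) - 6923) - 8*210 = ((-1057 + I*√58) - 6923) - 1*1680 = (-7980 + I*√58) - 1680 = -9660 + I*√58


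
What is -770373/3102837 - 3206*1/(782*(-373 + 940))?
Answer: -8369677652/32756650209 ≈ -0.25551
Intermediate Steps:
-770373/3102837 - 3206*1/(782*(-373 + 940)) = -770373*1/3102837 - 3206/(782*567) = -256791/1034279 - 3206/443394 = -256791/1034279 - 3206*1/443394 = -256791/1034279 - 229/31671 = -8369677652/32756650209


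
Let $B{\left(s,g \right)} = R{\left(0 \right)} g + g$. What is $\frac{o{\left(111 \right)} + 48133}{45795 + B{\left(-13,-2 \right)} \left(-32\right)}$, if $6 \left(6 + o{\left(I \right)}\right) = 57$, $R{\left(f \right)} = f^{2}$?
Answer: $\frac{96273}{91718} \approx 1.0497$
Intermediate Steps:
$o{\left(I \right)} = \frac{7}{2}$ ($o{\left(I \right)} = -6 + \frac{1}{6} \cdot 57 = -6 + \frac{19}{2} = \frac{7}{2}$)
$B{\left(s,g \right)} = g$ ($B{\left(s,g \right)} = 0^{2} g + g = 0 g + g = 0 + g = g$)
$\frac{o{\left(111 \right)} + 48133}{45795 + B{\left(-13,-2 \right)} \left(-32\right)} = \frac{\frac{7}{2} + 48133}{45795 - -64} = \frac{96273}{2 \left(45795 + 64\right)} = \frac{96273}{2 \cdot 45859} = \frac{96273}{2} \cdot \frac{1}{45859} = \frac{96273}{91718}$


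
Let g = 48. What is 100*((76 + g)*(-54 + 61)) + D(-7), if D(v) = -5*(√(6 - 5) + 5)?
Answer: 86770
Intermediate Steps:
D(v) = -30 (D(v) = -5*(√1 + 5) = -5*(1 + 5) = -5*6 = -30)
100*((76 + g)*(-54 + 61)) + D(-7) = 100*((76 + 48)*(-54 + 61)) - 30 = 100*(124*7) - 30 = 100*868 - 30 = 86800 - 30 = 86770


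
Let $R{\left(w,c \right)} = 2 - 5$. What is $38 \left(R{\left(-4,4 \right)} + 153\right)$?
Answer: $5700$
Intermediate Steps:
$R{\left(w,c \right)} = -3$
$38 \left(R{\left(-4,4 \right)} + 153\right) = 38 \left(-3 + 153\right) = 38 \cdot 150 = 5700$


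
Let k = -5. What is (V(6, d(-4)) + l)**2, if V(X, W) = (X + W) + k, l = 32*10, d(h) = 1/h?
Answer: 1646089/16 ≈ 1.0288e+5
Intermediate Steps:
l = 320
V(X, W) = -5 + W + X (V(X, W) = (X + W) - 5 = (W + X) - 5 = -5 + W + X)
(V(6, d(-4)) + l)**2 = ((-5 + 1/(-4) + 6) + 320)**2 = ((-5 - 1/4 + 6) + 320)**2 = (3/4 + 320)**2 = (1283/4)**2 = 1646089/16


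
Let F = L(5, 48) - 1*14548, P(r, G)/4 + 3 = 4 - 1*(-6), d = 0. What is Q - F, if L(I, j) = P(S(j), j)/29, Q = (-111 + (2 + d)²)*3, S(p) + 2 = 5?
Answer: 412555/29 ≈ 14226.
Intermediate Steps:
S(p) = 3 (S(p) = -2 + 5 = 3)
P(r, G) = 28 (P(r, G) = -12 + 4*(4 - 1*(-6)) = -12 + 4*(4 + 6) = -12 + 4*10 = -12 + 40 = 28)
Q = -321 (Q = (-111 + (2 + 0)²)*3 = (-111 + 2²)*3 = (-111 + 4)*3 = -107*3 = -321)
L(I, j) = 28/29
F = -421864/29 (F = 28/29 - 1*14548 = 28/29 - 14548 = -421864/29 ≈ -14547.)
Q - F = -321 - 1*(-421864/29) = -321 + 421864/29 = 412555/29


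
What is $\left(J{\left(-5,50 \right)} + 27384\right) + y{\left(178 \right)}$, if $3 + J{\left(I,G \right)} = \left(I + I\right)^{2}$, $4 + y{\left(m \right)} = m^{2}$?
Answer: $59161$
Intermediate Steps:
$y{\left(m \right)} = -4 + m^{2}$
$J{\left(I,G \right)} = -3 + 4 I^{2}$ ($J{\left(I,G \right)} = -3 + \left(I + I\right)^{2} = -3 + \left(2 I\right)^{2} = -3 + 4 I^{2}$)
$\left(J{\left(-5,50 \right)} + 27384\right) + y{\left(178 \right)} = \left(\left(-3 + 4 \left(-5\right)^{2}\right) + 27384\right) - \left(4 - 178^{2}\right) = \left(\left(-3 + 4 \cdot 25\right) + 27384\right) + \left(-4 + 31684\right) = \left(\left(-3 + 100\right) + 27384\right) + 31680 = \left(97 + 27384\right) + 31680 = 27481 + 31680 = 59161$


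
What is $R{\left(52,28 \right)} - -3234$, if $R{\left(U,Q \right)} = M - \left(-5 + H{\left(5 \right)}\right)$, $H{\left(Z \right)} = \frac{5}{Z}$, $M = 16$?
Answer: $3254$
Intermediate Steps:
$R{\left(U,Q \right)} = 20$ ($R{\left(U,Q \right)} = 16 - \left(-5 + \frac{5}{5}\right) = 16 - \left(-5 + 5 \cdot \frac{1}{5}\right) = 16 - \left(-5 + 1\right) = 16 - -4 = 16 + 4 = 20$)
$R{\left(52,28 \right)} - -3234 = 20 - -3234 = 20 + 3234 = 3254$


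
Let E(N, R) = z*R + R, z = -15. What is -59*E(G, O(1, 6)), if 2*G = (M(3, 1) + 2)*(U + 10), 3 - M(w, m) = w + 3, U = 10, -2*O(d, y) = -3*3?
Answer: 3717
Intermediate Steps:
O(d, y) = 9/2 (O(d, y) = -(-3)*3/2 = -½*(-9) = 9/2)
M(w, m) = -w (M(w, m) = 3 - (w + 3) = 3 - (3 + w) = 3 + (-3 - w) = -w)
G = -10 (G = ((-1*3 + 2)*(10 + 10))/2 = ((-3 + 2)*20)/2 = (-1*20)/2 = (½)*(-20) = -10)
E(N, R) = -14*R (E(N, R) = -15*R + R = -14*R)
-59*E(G, O(1, 6)) = -(-826)*9/2 = -59*(-63) = 3717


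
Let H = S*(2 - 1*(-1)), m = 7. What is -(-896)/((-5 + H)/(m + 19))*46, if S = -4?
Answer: -1071616/17 ≈ -63036.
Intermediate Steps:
H = -12 (H = -4*(2 - 1*(-1)) = -4*(2 + 1) = -4*3 = -12)
-(-896)/((-5 + H)/(m + 19))*46 = -(-896)/((-5 - 12)/(7 + 19))*46 = -(-896)/((-17/26))*46 = -(-896)/((-17*1/26))*46 = -(-896)/(-17/26)*46 = -(-896)*(-26)/17*46 = -28*832/17*46 = -23296/17*46 = -1071616/17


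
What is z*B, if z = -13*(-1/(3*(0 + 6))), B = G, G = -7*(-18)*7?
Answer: 637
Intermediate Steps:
G = 882 (G = 126*7 = 882)
B = 882
z = 13/18 (z = -13/((-3*6)) = -13/(-18) = -13*(-1/18) = 13/18 ≈ 0.72222)
z*B = (13/18)*882 = 637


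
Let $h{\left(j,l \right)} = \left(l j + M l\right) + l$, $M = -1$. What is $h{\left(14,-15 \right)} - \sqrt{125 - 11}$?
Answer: $-210 - \sqrt{114} \approx -220.68$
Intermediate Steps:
$h{\left(j,l \right)} = j l$ ($h{\left(j,l \right)} = \left(l j - l\right) + l = \left(j l - l\right) + l = \left(- l + j l\right) + l = j l$)
$h{\left(14,-15 \right)} - \sqrt{125 - 11} = 14 \left(-15\right) - \sqrt{125 - 11} = -210 - \sqrt{114}$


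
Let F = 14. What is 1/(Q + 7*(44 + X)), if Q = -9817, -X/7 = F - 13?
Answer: -1/9558 ≈ -0.00010462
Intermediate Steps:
X = -7 (X = -7*(14 - 13) = -7*1 = -7)
1/(Q + 7*(44 + X)) = 1/(-9817 + 7*(44 - 7)) = 1/(-9817 + 7*37) = 1/(-9817 + 259) = 1/(-9558) = -1/9558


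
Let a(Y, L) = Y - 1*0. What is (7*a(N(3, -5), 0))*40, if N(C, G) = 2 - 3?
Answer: -280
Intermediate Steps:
N(C, G) = -1
a(Y, L) = Y (a(Y, L) = Y + 0 = Y)
(7*a(N(3, -5), 0))*40 = (7*(-1))*40 = -7*40 = -280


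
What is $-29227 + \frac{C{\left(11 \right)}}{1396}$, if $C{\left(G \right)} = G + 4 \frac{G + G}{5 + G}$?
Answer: $- \frac{81601751}{2792} \approx -29227.0$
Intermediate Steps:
$C{\left(G \right)} = G + \frac{8 G}{5 + G}$ ($C{\left(G \right)} = G + 4 \frac{2 G}{5 + G} = G + \frac{8 G}{5 + G}$)
$-29227 + \frac{C{\left(11 \right)}}{1396} = -29227 + \frac{11 \frac{1}{5 + 11} \left(13 + 11\right)}{1396} = -29227 + 11 \cdot \frac{1}{16} \cdot 24 \cdot \frac{1}{1396} = -29227 + \frac{33}{2} \cdot \frac{1}{1396} = -29227 + \frac{33}{2792} = - \frac{81601751}{2792}$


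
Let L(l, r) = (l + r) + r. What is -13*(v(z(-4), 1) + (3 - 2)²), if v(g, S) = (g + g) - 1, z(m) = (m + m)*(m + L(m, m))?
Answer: -3328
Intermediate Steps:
L(l, r) = l + 2*r
z(m) = 8*m² (z(m) = (m + m)*(m + (m + 2*m)) = (2*m)*(m + 3*m) = (2*m)*(4*m) = 8*m²)
v(g, S) = -1 + 2*g (v(g, S) = 2*g - 1 = -1 + 2*g)
-13*(v(z(-4), 1) + (3 - 2)²) = -13*((-1 + 2*(8*(-4)²)) + (3 - 2)²) = -13*((-1 + 2*(8*16)) + 1²) = -13*((-1 + 2*128) + 1) = -13*((-1 + 256) + 1) = -13*(255 + 1) = -13*256 = -3328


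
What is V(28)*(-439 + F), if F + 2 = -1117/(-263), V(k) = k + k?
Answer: -6432496/263 ≈ -24458.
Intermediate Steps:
V(k) = 2*k
F = 591/263 (F = -2 - 1117/(-263) = -2 - 1117*(-1/263) = -2 + 1117/263 = 591/263 ≈ 2.2471)
V(28)*(-439 + F) = (2*28)*(-439 + 591/263) = 56*(-114866/263) = -6432496/263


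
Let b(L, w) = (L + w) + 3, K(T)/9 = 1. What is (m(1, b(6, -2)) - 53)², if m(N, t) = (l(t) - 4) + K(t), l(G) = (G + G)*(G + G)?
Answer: 21904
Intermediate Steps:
K(T) = 9 (K(T) = 9*1 = 9)
l(G) = 4*G² (l(G) = (2*G)*(2*G) = 4*G²)
b(L, w) = 3 + L + w
m(N, t) = 5 + 4*t² (m(N, t) = (4*t² - 4) + 9 = (-4 + 4*t²) + 9 = 5 + 4*t²)
(m(1, b(6, -2)) - 53)² = ((5 + 4*(3 + 6 - 2)²) - 53)² = ((5 + 4*7²) - 53)² = ((5 + 4*49) - 53)² = ((5 + 196) - 53)² = (201 - 53)² = 148² = 21904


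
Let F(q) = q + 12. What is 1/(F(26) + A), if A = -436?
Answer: -1/398 ≈ -0.0025126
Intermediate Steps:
F(q) = 12 + q
1/(F(26) + A) = 1/((12 + 26) - 436) = 1/(38 - 436) = 1/(-398) = -1/398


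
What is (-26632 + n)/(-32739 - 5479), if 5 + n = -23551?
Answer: 25094/19109 ≈ 1.3132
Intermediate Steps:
n = -23556 (n = -5 - 23551 = -23556)
(-26632 + n)/(-32739 - 5479) = (-26632 - 23556)/(-32739 - 5479) = -50188/(-38218) = -50188*(-1/38218) = 25094/19109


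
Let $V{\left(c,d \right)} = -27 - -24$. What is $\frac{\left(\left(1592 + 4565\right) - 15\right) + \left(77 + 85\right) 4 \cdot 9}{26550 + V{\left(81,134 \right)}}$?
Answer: $\frac{11974}{26547} \approx 0.45105$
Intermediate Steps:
$V{\left(c,d \right)} = -3$ ($V{\left(c,d \right)} = -27 + 24 = -3$)
$\frac{\left(\left(1592 + 4565\right) - 15\right) + \left(77 + 85\right) 4 \cdot 9}{26550 + V{\left(81,134 \right)}} = \frac{\left(\left(1592 + 4565\right) - 15\right) + \left(77 + 85\right) 4 \cdot 9}{26550 - 3} = \frac{\left(6157 - 15\right) + 162 \cdot 36}{26547} = \left(6142 + 5832\right) \frac{1}{26547} = 11974 \cdot \frac{1}{26547} = \frac{11974}{26547}$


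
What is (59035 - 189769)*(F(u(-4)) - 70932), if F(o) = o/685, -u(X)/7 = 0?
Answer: 9273224088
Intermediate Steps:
u(X) = 0 (u(X) = -7*0 = 0)
F(o) = o/685 (F(o) = o*(1/685) = o/685)
(59035 - 189769)*(F(u(-4)) - 70932) = (59035 - 189769)*((1/685)*0 - 70932) = -130734*(0 - 70932) = -130734*(-70932) = 9273224088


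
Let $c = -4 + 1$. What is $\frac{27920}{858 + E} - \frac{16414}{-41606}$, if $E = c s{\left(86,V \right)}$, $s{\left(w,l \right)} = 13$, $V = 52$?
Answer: $\frac{587541293}{17037657} \approx 34.485$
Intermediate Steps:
$c = -3$
$E = -39$ ($E = \left(-3\right) 13 = -39$)
$\frac{27920}{858 + E} - \frac{16414}{-41606} = \frac{27920}{858 - 39} - \frac{16414}{-41606} = \frac{27920}{819} - - \frac{8207}{20803} = 27920 \cdot \frac{1}{819} + \frac{8207}{20803} = \frac{27920}{819} + \frac{8207}{20803} = \frac{587541293}{17037657}$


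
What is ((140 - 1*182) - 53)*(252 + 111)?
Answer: -34485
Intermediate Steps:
((140 - 1*182) - 53)*(252 + 111) = ((140 - 182) - 53)*363 = (-42 - 53)*363 = -95*363 = -34485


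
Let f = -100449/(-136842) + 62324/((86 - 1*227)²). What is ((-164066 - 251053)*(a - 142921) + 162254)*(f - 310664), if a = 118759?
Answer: -1412877229543243460876222/453425967 ≈ -3.1160e+15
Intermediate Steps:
f = 3508522459/906851934 (f = -100449*(-1/136842) + 62324/((86 - 227)²) = 33483/45614 + 62324/((-141)²) = 33483/45614 + 62324/19881 = 3508522459/906851934 ≈ 3.8689)
((-164066 - 251053)*(a - 142921) + 162254)*(f - 310664) = ((-164066 - 251053)*(118759 - 142921) + 162254)*(3508522459/906851934 - 310664) = (-415119*(-24162) + 162254)*(-281722740701717/906851934) = (10030105278 + 162254)*(-281722740701717/906851934) = 10030267532*(-281722740701717/906851934) = -1412877229543243460876222/453425967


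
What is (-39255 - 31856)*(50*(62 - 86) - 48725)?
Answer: 3550216675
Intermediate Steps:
(-39255 - 31856)*(50*(62 - 86) - 48725) = -71111*(50*(-24) - 48725) = -71111*(-1200 - 48725) = -71111*(-49925) = 3550216675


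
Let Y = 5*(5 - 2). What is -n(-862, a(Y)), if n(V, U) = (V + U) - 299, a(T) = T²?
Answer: 936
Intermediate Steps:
Y = 15 (Y = 5*3 = 15)
n(V, U) = -299 + U + V (n(V, U) = (U + V) - 299 = -299 + U + V)
-n(-862, a(Y)) = -(-299 + 15² - 862) = -(-299 + 225 - 862) = -1*(-936) = 936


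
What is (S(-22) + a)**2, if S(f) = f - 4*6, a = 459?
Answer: 170569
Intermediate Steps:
S(f) = -24 + f (S(f) = f - 24 = -24 + f)
(S(-22) + a)**2 = ((-24 - 22) + 459)**2 = (-46 + 459)**2 = 413**2 = 170569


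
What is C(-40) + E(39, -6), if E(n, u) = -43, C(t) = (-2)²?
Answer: -39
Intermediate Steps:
C(t) = 4
C(-40) + E(39, -6) = 4 - 43 = -39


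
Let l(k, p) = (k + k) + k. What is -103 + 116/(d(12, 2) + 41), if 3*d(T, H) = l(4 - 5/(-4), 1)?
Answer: -18591/185 ≈ -100.49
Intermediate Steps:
l(k, p) = 3*k (l(k, p) = 2*k + k = 3*k)
d(T, H) = 21/4 (d(T, H) = (3*(4 - 5/(-4)))/3 = (3*(4 - 5*(-1)/4))/3 = (3*(4 - 1*(-5/4)))/3 = (3*(4 + 5/4))/3 = (3*(21/4))/3 = (⅓)*(63/4) = 21/4)
-103 + 116/(d(12, 2) + 41) = -103 + 116/(21/4 + 41) = -103 + 116/(185/4) = -103 + 116*(4/185) = -103 + 464/185 = -18591/185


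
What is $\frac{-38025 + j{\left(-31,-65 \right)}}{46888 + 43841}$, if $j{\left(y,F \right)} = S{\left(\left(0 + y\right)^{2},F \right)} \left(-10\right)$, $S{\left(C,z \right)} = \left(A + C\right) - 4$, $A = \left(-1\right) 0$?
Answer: $- \frac{15865}{30243} \approx -0.52458$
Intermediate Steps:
$A = 0$
$S{\left(C,z \right)} = -4 + C$ ($S{\left(C,z \right)} = \left(0 + C\right) - 4 = C - 4 = -4 + C$)
$j{\left(y,F \right)} = 40 - 10 y^{2}$ ($j{\left(y,F \right)} = \left(-4 + \left(0 + y\right)^{2}\right) \left(-10\right) = \left(-4 + y^{2}\right) \left(-10\right) = 40 - 10 y^{2}$)
$\frac{-38025 + j{\left(-31,-65 \right)}}{46888 + 43841} = \frac{-38025 + \left(40 - 10 \left(-31\right)^{2}\right)}{46888 + 43841} = \frac{-38025 + \left(40 - 9610\right)}{90729} = \left(-38025 + \left(40 - 9610\right)\right) \frac{1}{90729} = \left(-38025 - 9570\right) \frac{1}{90729} = \left(-47595\right) \frac{1}{90729} = - \frac{15865}{30243}$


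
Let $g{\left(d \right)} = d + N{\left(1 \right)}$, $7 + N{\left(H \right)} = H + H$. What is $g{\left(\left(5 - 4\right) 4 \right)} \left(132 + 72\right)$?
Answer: $-204$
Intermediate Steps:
$N{\left(H \right)} = -7 + 2 H$ ($N{\left(H \right)} = -7 + \left(H + H\right) = -7 + 2 H$)
$g{\left(d \right)} = -5 + d$ ($g{\left(d \right)} = d + \left(-7 + 2 \cdot 1\right) = d + \left(-7 + 2\right) = d - 5 = -5 + d$)
$g{\left(\left(5 - 4\right) 4 \right)} \left(132 + 72\right) = \left(-5 + \left(5 - 4\right) 4\right) \left(132 + 72\right) = \left(-5 + 1 \cdot 4\right) 204 = \left(-5 + 4\right) 204 = \left(-1\right) 204 = -204$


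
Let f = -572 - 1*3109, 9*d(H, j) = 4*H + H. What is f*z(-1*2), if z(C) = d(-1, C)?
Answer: 2045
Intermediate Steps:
d(H, j) = 5*H/9 (d(H, j) = (4*H + H)/9 = (5*H)/9 = 5*H/9)
f = -3681 (f = -572 - 3109 = -3681)
z(C) = -5/9 (z(C) = (5/9)*(-1) = -5/9)
f*z(-1*2) = -3681*(-5/9) = 2045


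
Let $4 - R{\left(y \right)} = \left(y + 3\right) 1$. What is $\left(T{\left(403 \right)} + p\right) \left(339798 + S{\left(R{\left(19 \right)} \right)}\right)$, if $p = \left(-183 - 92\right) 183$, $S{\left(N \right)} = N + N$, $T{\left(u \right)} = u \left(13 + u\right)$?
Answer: $39861897126$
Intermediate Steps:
$R{\left(y \right)} = 1 - y$ ($R{\left(y \right)} = 4 - \left(y + 3\right) 1 = 4 - \left(3 + y\right) 1 = 4 - \left(3 + y\right) = 1 - y$)
$S{\left(N \right)} = 2 N$
$p = -50325$ ($p = \left(-275\right) 183 = -50325$)
$\left(T{\left(403 \right)} + p\right) \left(339798 + S{\left(R{\left(19 \right)} \right)}\right) = \left(403 \left(13 + 403\right) - 50325\right) \left(339798 + 2 \left(1 - 19\right)\right) = \left(403 \cdot 416 - 50325\right) \left(339798 + 2 \left(1 - 19\right)\right) = \left(167648 - 50325\right) \left(339798 + 2 \left(-18\right)\right) = 117323 \left(339798 - 36\right) = 117323 \cdot 339762 = 39861897126$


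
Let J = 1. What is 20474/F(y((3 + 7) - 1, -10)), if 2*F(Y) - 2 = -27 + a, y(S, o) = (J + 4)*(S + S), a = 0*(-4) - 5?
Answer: -20474/15 ≈ -1364.9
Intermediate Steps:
a = -5 (a = 0 - 5 = -5)
y(S, o) = 10*S (y(S, o) = (1 + 4)*(S + S) = 5*(2*S) = 10*S)
F(Y) = -15 (F(Y) = 1 + (-27 - 5)/2 = 1 + (1/2)*(-32) = 1 - 16 = -15)
20474/F(y((3 + 7) - 1, -10)) = 20474/(-15) = 20474*(-1/15) = -20474/15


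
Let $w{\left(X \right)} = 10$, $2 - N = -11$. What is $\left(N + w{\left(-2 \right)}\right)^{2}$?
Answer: $529$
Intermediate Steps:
$N = 13$ ($N = 2 - -11 = 2 + 11 = 13$)
$\left(N + w{\left(-2 \right)}\right)^{2} = \left(13 + 10\right)^{2} = 23^{2} = 529$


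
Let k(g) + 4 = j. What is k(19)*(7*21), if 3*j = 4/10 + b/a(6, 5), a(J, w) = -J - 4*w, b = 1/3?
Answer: -221921/390 ≈ -569.03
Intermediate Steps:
b = 1/3 ≈ 0.33333
j = 151/1170 (j = (4/10 + 1/(3*(-1*6 - 4*5)))/3 = (4*(1/10) + 1/(3*(-6 - 20)))/3 = (2/5 + (1/3)/(-26))/3 = (2/5 + (1/3)*(-1/26))/3 = (2/5 - 1/78)/3 = (1/3)*(151/390) = 151/1170 ≈ 0.12906)
k(g) = -4529/1170 (k(g) = -4 + 151/1170 = -4529/1170)
k(19)*(7*21) = -31703*21/1170 = -4529/1170*147 = -221921/390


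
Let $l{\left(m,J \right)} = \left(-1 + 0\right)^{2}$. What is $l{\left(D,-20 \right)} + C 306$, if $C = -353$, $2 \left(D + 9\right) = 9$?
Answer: $-108017$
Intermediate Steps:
$D = - \frac{9}{2}$ ($D = -9 + \frac{1}{2} \cdot 9 = -9 + \frac{9}{2} = - \frac{9}{2} \approx -4.5$)
$l{\left(m,J \right)} = 1$ ($l{\left(m,J \right)} = \left(-1\right)^{2} = 1$)
$l{\left(D,-20 \right)} + C 306 = 1 - 108018 = -108017$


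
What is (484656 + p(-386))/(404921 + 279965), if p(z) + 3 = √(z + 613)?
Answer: 484653/684886 + √227/684886 ≈ 0.70766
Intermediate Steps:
p(z) = -3 + √(613 + z) (p(z) = -3 + √(z + 613) = -3 + √(613 + z))
(484656 + p(-386))/(404921 + 279965) = (484656 + (-3 + √(613 - 386)))/(404921 + 279965) = (484656 + (-3 + √227))/684886 = (484653 + √227)*(1/684886) = 484653/684886 + √227/684886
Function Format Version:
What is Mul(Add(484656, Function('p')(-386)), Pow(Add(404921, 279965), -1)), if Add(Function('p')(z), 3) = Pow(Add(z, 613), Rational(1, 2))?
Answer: Add(Rational(484653, 684886), Mul(Rational(1, 684886), Pow(227, Rational(1, 2)))) ≈ 0.70766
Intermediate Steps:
Function('p')(z) = Add(-3, Pow(Add(613, z), Rational(1, 2))) (Function('p')(z) = Add(-3, Pow(Add(z, 613), Rational(1, 2))) = Add(-3, Pow(Add(613, z), Rational(1, 2))))
Mul(Add(484656, Function('p')(-386)), Pow(Add(404921, 279965), -1)) = Mul(Add(484656, Add(-3, Pow(Add(613, -386), Rational(1, 2)))), Pow(Add(404921, 279965), -1)) = Mul(Add(484656, Add(-3, Pow(227, Rational(1, 2)))), Pow(684886, -1)) = Mul(Add(484653, Pow(227, Rational(1, 2))), Rational(1, 684886)) = Add(Rational(484653, 684886), Mul(Rational(1, 684886), Pow(227, Rational(1, 2))))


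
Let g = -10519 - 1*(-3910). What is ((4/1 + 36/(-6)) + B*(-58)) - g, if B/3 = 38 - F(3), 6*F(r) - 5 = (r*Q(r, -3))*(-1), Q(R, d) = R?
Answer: -121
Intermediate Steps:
g = -6609 (g = -10519 + 3910 = -6609)
F(r) = 5/6 - r**2/6 (F(r) = 5/6 + ((r*r)*(-1))/6 = 5/6 + (r**2*(-1))/6 = 5/6 + (-r**2)/6 = 5/6 - r**2/6)
B = 116 (B = 3*(38 - (5/6 - 1/6*3**2)) = 3*(38 - (5/6 - 1/6*9)) = 3*(38 - (5/6 - 3/2)) = 3*(38 - 1*(-2/3)) = 3*(38 + 2/3) = 3*(116/3) = 116)
((4/1 + 36/(-6)) + B*(-58)) - g = ((4/1 + 36/(-6)) + 116*(-58)) - 1*(-6609) = ((4*1 + 36*(-1/6)) - 6728) + 6609 = ((4 - 6) - 6728) + 6609 = (-2 - 6728) + 6609 = -6730 + 6609 = -121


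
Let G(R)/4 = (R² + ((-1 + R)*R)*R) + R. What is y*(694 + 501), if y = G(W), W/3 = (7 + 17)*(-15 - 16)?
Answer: -53150891652000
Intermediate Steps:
W = -2232 (W = 3*((7 + 17)*(-15 - 16)) = 3*(24*(-31)) = 3*(-744) = -2232)
G(R) = 4*R + 4*R² + 4*R²*(-1 + R) (G(R) = 4*((R² + ((-1 + R)*R)*R) + R) = 4*((R² + (R*(-1 + R))*R) + R) = 4*((R² + R²*(-1 + R)) + R) = 4*(R + R² + R²*(-1 + R)) = 4*R + 4*R² + 4*R²*(-1 + R))
y = -44477733600 (y = 4*(-2232)*(1 + (-2232)²) = 4*(-2232)*(1 + 4981824) = 4*(-2232)*4981825 = -44477733600)
y*(694 + 501) = -44477733600*(694 + 501) = -44477733600*1195 = -53150891652000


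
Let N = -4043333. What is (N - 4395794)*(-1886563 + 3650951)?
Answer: -14889894409276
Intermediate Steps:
(N - 4395794)*(-1886563 + 3650951) = (-4043333 - 4395794)*(-1886563 + 3650951) = -8439127*1764388 = -14889894409276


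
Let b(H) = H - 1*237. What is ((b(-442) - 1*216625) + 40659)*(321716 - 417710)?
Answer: 16956860130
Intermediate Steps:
b(H) = -237 + H (b(H) = H - 237 = -237 + H)
((b(-442) - 1*216625) + 40659)*(321716 - 417710) = (((-237 - 442) - 1*216625) + 40659)*(321716 - 417710) = ((-679 - 216625) + 40659)*(-95994) = (-217304 + 40659)*(-95994) = -176645*(-95994) = 16956860130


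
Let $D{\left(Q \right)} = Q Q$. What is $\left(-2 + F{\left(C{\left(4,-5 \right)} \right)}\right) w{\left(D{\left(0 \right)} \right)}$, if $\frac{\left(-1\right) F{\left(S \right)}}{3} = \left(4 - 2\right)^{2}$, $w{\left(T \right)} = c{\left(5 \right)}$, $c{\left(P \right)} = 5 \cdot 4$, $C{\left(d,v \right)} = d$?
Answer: $-280$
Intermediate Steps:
$D{\left(Q \right)} = Q^{2}$
$c{\left(P \right)} = 20$
$w{\left(T \right)} = 20$
$F{\left(S \right)} = -12$ ($F{\left(S \right)} = - 3 \left(4 - 2\right)^{2} = - 3 \cdot 2^{2} = \left(-3\right) 4 = -12$)
$\left(-2 + F{\left(C{\left(4,-5 \right)} \right)}\right) w{\left(D{\left(0 \right)} \right)} = \left(-2 - 12\right) 20 = \left(-14\right) 20 = -280$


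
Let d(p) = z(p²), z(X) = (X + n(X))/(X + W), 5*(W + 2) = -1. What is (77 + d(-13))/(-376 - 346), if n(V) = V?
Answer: -16477/150537 ≈ -0.10945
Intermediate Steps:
W = -11/5 (W = -2 + (⅕)*(-1) = -2 - ⅕ = -11/5 ≈ -2.2000)
z(X) = 2*X/(-11/5 + X) (z(X) = (X + X)/(X - 11/5) = (2*X)/(-11/5 + X) = 2*X/(-11/5 + X))
d(p) = 10*p²/(-11 + 5*p²)
(77 + d(-13))/(-376 - 346) = (77 + 10*(-13)²/(-11 + 5*(-13)²))/(-376 - 346) = (77 + 10*169/(-11 + 5*169))/(-722) = (77 + 10*169/(-11 + 845))*(-1/722) = (77 + 10*169/834)*(-1/722) = (77 + 10*169*(1/834))*(-1/722) = (77 + 845/417)*(-1/722) = (32954/417)*(-1/722) = -16477/150537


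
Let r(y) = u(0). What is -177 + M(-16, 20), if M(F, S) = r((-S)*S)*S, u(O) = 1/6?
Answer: -521/3 ≈ -173.67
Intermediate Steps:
u(O) = ⅙
r(y) = ⅙
M(F, S) = S/6
-177 + M(-16, 20) = -177 + (⅙)*20 = -177 + 10/3 = -521/3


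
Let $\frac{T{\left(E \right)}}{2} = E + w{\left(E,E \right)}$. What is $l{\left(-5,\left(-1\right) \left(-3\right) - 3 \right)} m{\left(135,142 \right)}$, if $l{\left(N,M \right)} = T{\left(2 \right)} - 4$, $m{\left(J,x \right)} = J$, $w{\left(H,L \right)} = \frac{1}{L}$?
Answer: $135$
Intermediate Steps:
$T{\left(E \right)} = 2 E + \frac{2}{E}$ ($T{\left(E \right)} = 2 \left(E + \frac{1}{E}\right) = 2 E + \frac{2}{E}$)
$l{\left(N,M \right)} = 1$ ($l{\left(N,M \right)} = \left(2 \cdot 2 + \frac{2}{2}\right) - 4 = \left(4 + 2 \cdot \frac{1}{2}\right) - 4 = \left(4 + 1\right) - 4 = 5 - 4 = 1$)
$l{\left(-5,\left(-1\right) \left(-3\right) - 3 \right)} m{\left(135,142 \right)} = 1 \cdot 135 = 135$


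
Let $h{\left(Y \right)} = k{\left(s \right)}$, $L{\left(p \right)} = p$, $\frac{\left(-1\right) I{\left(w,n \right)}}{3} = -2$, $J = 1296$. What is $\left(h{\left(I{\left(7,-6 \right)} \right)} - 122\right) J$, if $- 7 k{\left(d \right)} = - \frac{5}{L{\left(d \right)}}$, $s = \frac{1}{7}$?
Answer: $-151632$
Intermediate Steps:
$I{\left(w,n \right)} = 6$ ($I{\left(w,n \right)} = \left(-3\right) \left(-2\right) = 6$)
$s = \frac{1}{7} \approx 0.14286$
$k{\left(d \right)} = \frac{5}{7 d}$ ($k{\left(d \right)} = - \frac{\left(-5\right) \frac{1}{d}}{7} = \frac{5}{7 d}$)
$h{\left(Y \right)} = 5$ ($h{\left(Y \right)} = \frac{5 \frac{1}{\frac{1}{7}}}{7} = \frac{5}{7} \cdot 7 = 5$)
$\left(h{\left(I{\left(7,-6 \right)} \right)} - 122\right) J = \left(5 - 122\right) 1296 = \left(-117\right) 1296 = -151632$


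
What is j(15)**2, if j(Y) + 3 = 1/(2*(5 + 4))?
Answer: 2809/324 ≈ 8.6698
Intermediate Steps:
j(Y) = -53/18 (j(Y) = -3 + 1/(2*(5 + 4)) = -3 + 1/(2*9) = -3 + 1/18 = -53/18)
j(15)**2 = (-53/18)**2 = 2809/324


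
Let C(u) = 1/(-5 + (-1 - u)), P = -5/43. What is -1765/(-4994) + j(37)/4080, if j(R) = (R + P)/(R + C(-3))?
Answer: 258223011/730122800 ≈ 0.35367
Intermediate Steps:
P = -5/43 (P = -5*1/43 = -5/43 ≈ -0.11628)
C(u) = 1/(-6 - u)
j(R) = (-5/43 + R)/(-⅓ + R) (j(R) = (R - 5/43)/(R - 1/(6 - 3)) = (-5/43 + R)/(R - 1/3) = (-5/43 + R)/(R - 1*⅓) = (-5/43 + R)/(R - ⅓) = (-5/43 + R)/(-⅓ + R))
-1765/(-4994) + j(37)/4080 = -1765/(-4994) + (3*(-5 + 43*37)/(43*(-1 + 3*37)))/4080 = -1765*(-1/4994) + (3*(-5 + 1591)/(43*(-1 + 111)))*(1/4080) = 1765/4994 + ((3/43)*1586/110)*(1/4080) = 1765/4994 + ((3/43)*(1/110)*1586)*(1/4080) = 1765/4994 + (2379/2365)*(1/4080) = 1765/4994 + 793/3216400 = 258223011/730122800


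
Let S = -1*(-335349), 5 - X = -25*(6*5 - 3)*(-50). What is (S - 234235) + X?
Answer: 67369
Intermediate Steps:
X = -33745 (X = 5 - (-25*(6*5 - 3))*(-50) = 5 - (-25*(30 - 3))*(-50) = 5 - (-25*27)*(-50) = 5 - (-675)*(-50) = 5 - 1*33750 = 5 - 33750 = -33745)
S = 335349
(S - 234235) + X = (335349 - 234235) - 33745 = 101114 - 33745 = 67369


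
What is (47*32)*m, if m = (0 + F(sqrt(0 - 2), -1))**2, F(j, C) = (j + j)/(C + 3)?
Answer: -3008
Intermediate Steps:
F(j, C) = 2*j/(3 + C) (F(j, C) = (2*j)/(3 + C) = 2*j/(3 + C))
m = -2 (m = (0 + 2*sqrt(0 - 2)/(3 - 1))**2 = (0 + 2*sqrt(-2)/2)**2 = (0 + 2*(I*sqrt(2))*(1/2))**2 = (0 + I*sqrt(2))**2 = (I*sqrt(2))**2 = -2)
(47*32)*m = (47*32)*(-2) = 1504*(-2) = -3008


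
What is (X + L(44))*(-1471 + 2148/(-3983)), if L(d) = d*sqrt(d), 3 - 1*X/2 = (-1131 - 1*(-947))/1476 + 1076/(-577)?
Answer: -12452873225650/848032479 - 515780408*sqrt(11)/3983 ≈ -4.4417e+5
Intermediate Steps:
X = 2124650/212913 (X = 6 - 2*((-1131 - 1*(-947))/1476 + 1076/(-577)) = 6 - 2*((-1131 + 947)*(1/1476) + 1076*(-1/577)) = 6 - 2*(-184*1/1476 - 1076/577) = 6 - 2*(-46/369 - 1076/577) = 6 - 2*(-423586/212913) = 6 + 847172/212913 = 2124650/212913 ≈ 9.9790)
L(d) = d**(3/2)
(X + L(44))*(-1471 + 2148/(-3983)) = (2124650/212913 + 44**(3/2))*(-1471 + 2148/(-3983)) = (2124650/212913 + 88*sqrt(11))*(-1471 + 2148*(-1/3983)) = (2124650/212913 + 88*sqrt(11))*(-1471 - 2148/3983) = (2124650/212913 + 88*sqrt(11))*(-5861141/3983) = -12452873225650/848032479 - 515780408*sqrt(11)/3983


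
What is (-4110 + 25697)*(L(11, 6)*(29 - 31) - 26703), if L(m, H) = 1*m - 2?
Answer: -576826227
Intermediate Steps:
L(m, H) = -2 + m (L(m, H) = m - 2 = -2 + m)
(-4110 + 25697)*(L(11, 6)*(29 - 31) - 26703) = (-4110 + 25697)*((-2 + 11)*(29 - 31) - 26703) = 21587*(9*(-2) - 26703) = 21587*(-18 - 26703) = 21587*(-26721) = -576826227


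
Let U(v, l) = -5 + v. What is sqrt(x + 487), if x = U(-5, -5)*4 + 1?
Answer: 8*sqrt(7) ≈ 21.166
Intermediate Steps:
x = -39 (x = (-5 - 5)*4 + 1 = -10*4 + 1 = -40 + 1 = -39)
sqrt(x + 487) = sqrt(-39 + 487) = sqrt(448) = 8*sqrt(7)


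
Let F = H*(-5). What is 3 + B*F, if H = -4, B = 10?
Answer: 203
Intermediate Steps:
F = 20 (F = -4*(-5) = 20)
3 + B*F = 3 + 10*20 = 3 + 200 = 203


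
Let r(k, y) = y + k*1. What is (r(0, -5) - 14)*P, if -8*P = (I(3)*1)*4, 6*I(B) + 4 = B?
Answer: -19/12 ≈ -1.5833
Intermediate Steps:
I(B) = -⅔ + B/6
r(k, y) = k + y (r(k, y) = y + k = k + y)
P = 1/12 (P = -(-⅔ + (⅙)*3)*1*4/8 = -(-⅔ + ½)*1*4/8 = -(-⅙*1)*4/8 = -(-1)*4/48 = -⅛*(-⅔) = 1/12 ≈ 0.083333)
(r(0, -5) - 14)*P = ((0 - 5) - 14)*(1/12) = (-5 - 14)*(1/12) = -19*1/12 = -19/12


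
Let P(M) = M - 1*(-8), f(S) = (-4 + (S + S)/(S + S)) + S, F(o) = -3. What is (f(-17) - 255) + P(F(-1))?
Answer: -270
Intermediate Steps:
f(S) = -3 + S (f(S) = (-4 + (2*S)/((2*S))) + S = (-4 + (2*S)*(1/(2*S))) + S = (-4 + 1) + S = -3 + S)
P(M) = 8 + M (P(M) = M + 8 = 8 + M)
(f(-17) - 255) + P(F(-1)) = ((-3 - 17) - 255) + (8 - 3) = (-20 - 255) + 5 = -275 + 5 = -270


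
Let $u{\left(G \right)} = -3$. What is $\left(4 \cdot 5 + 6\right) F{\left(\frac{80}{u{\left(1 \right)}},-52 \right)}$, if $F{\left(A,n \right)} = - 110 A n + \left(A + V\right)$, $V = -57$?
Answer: $-3968042$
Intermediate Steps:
$F{\left(A,n \right)} = -57 + A - 110 A n$ ($F{\left(A,n \right)} = - 110 A n + \left(A - 57\right) = - 110 A n + \left(-57 + A\right) = -57 + A - 110 A n$)
$\left(4 \cdot 5 + 6\right) F{\left(\frac{80}{u{\left(1 \right)}},-52 \right)} = \left(4 \cdot 5 + 6\right) \left(-57 + \frac{80}{-3} - 110 \frac{80}{-3} \left(-52\right)\right) = \left(20 + 6\right) \left(-57 + 80 \left(- \frac{1}{3}\right) - 110 \cdot 80 \left(- \frac{1}{3}\right) \left(-52\right)\right) = 26 \left(-57 - \frac{80}{3} - \left(- \frac{8800}{3}\right) \left(-52\right)\right) = 26 \left(-57 - \frac{80}{3} - \frac{457600}{3}\right) = 26 \left(-152617\right) = -3968042$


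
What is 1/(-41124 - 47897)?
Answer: -1/89021 ≈ -1.1233e-5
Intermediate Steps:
1/(-41124 - 47897) = 1/(-89021) = -1/89021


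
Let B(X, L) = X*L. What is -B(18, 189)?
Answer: -3402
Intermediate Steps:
B(X, L) = L*X
-B(18, 189) = -189*18 = -1*3402 = -3402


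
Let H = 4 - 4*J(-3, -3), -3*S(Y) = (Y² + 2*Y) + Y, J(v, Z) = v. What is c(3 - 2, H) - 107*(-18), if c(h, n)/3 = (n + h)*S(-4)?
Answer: 1858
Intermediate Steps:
S(Y) = -Y - Y²/3 (S(Y) = -((Y² + 2*Y) + Y)/3 = -(Y² + 3*Y)/3 = -Y - Y²/3)
H = 16 (H = 4 - 4*(-3) = 4 + 12 = 16)
c(h, n) = -4*h - 4*n (c(h, n) = 3*((n + h)*(-⅓*(-4)*(3 - 4))) = 3*((h + n)*(-⅓*(-4)*(-1))) = 3*((h + n)*(-4/3)) = 3*(-4*h/3 - 4*n/3) = -4*h - 4*n)
c(3 - 2, H) - 107*(-18) = (-4*(3 - 2) - 4*16) - 107*(-18) = (-4*1 - 64) + 1926 = (-4 - 64) + 1926 = -68 + 1926 = 1858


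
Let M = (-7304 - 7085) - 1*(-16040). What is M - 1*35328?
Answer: -33677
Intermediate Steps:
M = 1651 (M = -14389 + 16040 = 1651)
M - 1*35328 = 1651 - 1*35328 = 1651 - 35328 = -33677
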